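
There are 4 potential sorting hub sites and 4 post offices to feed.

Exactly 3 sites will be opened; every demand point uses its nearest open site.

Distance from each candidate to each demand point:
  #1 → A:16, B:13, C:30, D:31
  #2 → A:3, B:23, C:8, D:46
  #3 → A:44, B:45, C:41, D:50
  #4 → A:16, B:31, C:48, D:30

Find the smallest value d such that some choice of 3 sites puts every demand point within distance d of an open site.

30

Open {#1, #2, #4}.
  Farthest demand point is D at distance 30 (to #4); all others are ≤ 30.
With {#1, #3, #4} the worst case is 30.
With {#2, #3, #4} the worst case is 30.
No size-3 selection achieves below 30.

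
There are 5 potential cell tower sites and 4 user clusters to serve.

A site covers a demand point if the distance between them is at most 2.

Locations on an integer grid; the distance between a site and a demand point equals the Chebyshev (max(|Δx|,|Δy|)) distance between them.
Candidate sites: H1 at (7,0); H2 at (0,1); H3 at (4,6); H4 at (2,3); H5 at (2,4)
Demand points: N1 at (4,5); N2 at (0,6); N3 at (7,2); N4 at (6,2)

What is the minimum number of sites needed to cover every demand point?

Coverage sets (demand points within 2 of each site):
  H1: {N3, N4}
  H2: {}
  H3: {N1}
  H4: {N1}
  H5: {N1, N2}
No single site covers all 4 demand points.
But {H1, H5} covers everything, so the minimum is 2.

2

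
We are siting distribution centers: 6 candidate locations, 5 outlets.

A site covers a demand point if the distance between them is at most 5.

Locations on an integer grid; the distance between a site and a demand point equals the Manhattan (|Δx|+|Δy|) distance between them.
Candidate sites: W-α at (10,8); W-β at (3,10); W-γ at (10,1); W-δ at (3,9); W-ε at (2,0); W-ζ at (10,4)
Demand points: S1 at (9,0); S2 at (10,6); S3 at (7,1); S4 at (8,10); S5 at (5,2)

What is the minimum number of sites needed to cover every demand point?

Coverage sets (demand points within 5 of each site):
  W-α: {S2, S4}
  W-β: {S4}
  W-γ: {S1, S2, S3}
  W-δ: {}
  W-ε: {S5}
  W-ζ: {S1, S2}
No 2 sites suffice: every size-2 union leaves at least one demand point uncovered.
But {W-α, W-γ, W-ε} covers everything, so the minimum is 3.

3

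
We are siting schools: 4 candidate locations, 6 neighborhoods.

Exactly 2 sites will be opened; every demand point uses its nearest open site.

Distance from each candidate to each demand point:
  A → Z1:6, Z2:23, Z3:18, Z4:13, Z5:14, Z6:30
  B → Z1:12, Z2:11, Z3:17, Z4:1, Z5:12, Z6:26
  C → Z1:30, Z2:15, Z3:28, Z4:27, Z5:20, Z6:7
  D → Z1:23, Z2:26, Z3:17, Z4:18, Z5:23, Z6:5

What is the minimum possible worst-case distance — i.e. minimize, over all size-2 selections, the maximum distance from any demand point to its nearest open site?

Open {B, C}.
  Farthest demand point is Z3 at distance 17 (to B); all others are ≤ 17.
With {B, D} the worst case is 17.
With {A, C} the worst case is 18.
No size-2 selection achieves below 17.

17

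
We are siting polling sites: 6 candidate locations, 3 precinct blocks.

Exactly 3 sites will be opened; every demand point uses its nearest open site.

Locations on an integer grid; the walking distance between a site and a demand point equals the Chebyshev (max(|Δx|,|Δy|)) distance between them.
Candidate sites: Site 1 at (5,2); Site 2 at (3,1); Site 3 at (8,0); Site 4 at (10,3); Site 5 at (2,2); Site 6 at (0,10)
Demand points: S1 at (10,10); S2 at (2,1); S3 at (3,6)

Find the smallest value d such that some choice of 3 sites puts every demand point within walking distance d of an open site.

Open {Site 1, Site 2, Site 4}.
  Farthest demand point is S1 at walking distance 7 (to Site 4); all others are ≤ 7.
With {Site 1, Site 3, Site 4} the worst case is 7.
With {Site 1, Site 4, Site 5} the worst case is 7.
No size-3 selection achieves below 7.

7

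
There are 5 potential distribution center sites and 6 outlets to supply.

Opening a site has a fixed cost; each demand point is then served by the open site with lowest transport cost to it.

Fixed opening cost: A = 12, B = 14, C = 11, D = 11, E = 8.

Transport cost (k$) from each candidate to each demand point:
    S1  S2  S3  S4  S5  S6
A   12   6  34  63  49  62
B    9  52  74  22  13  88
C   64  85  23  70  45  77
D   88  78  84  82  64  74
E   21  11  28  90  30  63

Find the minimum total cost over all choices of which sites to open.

168

Open {B, E}: assign each demand point to its cheapest open site.
  S1→B 9, S2→E 11, S3→E 28, S4→B 22, S5→B 13, S6→E 63
  transport cost 146, fixed 22 → total 168.
Compare {A, B}: transport cost 146 + fixed 26 = 172.
Compare {A, B, C}: transport cost 135 + fixed 37 = 172.
Compare {A, B, E}: transport cost 140 + fixed 34 = 174.
All other subsets cost ≥ 172. Minimum total cost: 168.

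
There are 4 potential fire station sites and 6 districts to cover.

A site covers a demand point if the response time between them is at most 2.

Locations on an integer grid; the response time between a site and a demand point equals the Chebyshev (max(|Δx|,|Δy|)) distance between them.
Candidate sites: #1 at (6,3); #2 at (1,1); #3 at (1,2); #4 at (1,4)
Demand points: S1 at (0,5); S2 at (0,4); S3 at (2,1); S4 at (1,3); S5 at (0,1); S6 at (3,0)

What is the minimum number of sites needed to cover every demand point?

2

Coverage sets (demand points within 2 of each site):
  #1: {}
  #2: {S3, S4, S5, S6}
  #3: {S2, S3, S4, S5, S6}
  #4: {S1, S2, S4}
No single site covers all 6 demand points.
But {#2, #4} covers everything, so the minimum is 2.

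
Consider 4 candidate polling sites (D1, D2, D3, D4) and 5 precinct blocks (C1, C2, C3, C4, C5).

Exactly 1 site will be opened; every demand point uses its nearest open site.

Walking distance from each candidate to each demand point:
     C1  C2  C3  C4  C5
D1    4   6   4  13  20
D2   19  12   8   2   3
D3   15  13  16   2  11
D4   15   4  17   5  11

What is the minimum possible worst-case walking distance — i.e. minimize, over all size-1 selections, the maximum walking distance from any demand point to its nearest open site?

16

Open {D3}.
  Farthest demand point is C3 at walking distance 16 (to D3); all others are ≤ 16.
With {D4} the worst case is 17.
With {D2} the worst case is 19.
No size-1 selection achieves below 16.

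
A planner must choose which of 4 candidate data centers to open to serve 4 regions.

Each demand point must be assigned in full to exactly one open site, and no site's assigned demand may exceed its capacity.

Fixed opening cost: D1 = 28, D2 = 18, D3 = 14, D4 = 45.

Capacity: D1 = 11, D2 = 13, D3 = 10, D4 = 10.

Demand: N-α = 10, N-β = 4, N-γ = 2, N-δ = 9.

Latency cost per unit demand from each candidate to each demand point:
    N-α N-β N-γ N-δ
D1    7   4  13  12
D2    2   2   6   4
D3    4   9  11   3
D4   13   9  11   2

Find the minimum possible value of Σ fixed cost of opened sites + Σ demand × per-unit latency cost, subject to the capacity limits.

135

Open {D1, D2, D3}; cheapest assignment that respects the capacities:
  D1 (cap 11, load 4): N-β — cost 4×4 = 16
  D2 (cap 13, load 12): N-α, N-γ — cost 10×2 + 2×6 = 32
  D3 (cap 10, load 9): N-δ — cost 9×3 = 27
  Shipping 75, fixed 60 → total 135.
  Any other capacity-feasible assignment to {D1, D2, D3} ships for at least 75.
Compare {D2, D3, D4}: its best feasible assignment gives total 155.
Compare {D1, D2, D4}: its best feasible assignment gives total 157.
Every other set of open sites that can feasibly serve all demand totals ≥ 155 even under its best assignment. Minimum: 135.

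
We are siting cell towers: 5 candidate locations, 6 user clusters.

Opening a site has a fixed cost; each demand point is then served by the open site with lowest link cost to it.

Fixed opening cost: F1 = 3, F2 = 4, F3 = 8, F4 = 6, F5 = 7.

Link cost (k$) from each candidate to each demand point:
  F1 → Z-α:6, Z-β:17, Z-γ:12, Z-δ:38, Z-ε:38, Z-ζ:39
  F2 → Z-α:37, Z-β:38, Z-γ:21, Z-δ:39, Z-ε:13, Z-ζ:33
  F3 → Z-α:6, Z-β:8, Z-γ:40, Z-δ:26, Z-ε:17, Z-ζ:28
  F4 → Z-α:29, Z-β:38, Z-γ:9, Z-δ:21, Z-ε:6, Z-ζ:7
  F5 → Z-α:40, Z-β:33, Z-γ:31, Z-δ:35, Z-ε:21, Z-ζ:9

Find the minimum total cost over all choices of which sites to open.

71

Open {F3, F4}: assign each demand point to its cheapest open site.
  Z-α→F3 6, Z-β→F3 8, Z-γ→F4 9, Z-δ→F4 21, Z-ε→F4 6, Z-ζ→F4 7
  link cost 57, fixed 14 → total 71.
Compare {F1, F3, F4}: link cost 57 + fixed 17 = 74.
Compare {F1, F4}: link cost 66 + fixed 9 = 75.
Compare {F2, F3, F4}: link cost 57 + fixed 18 = 75.
All other subsets cost ≥ 74. Minimum total cost: 71.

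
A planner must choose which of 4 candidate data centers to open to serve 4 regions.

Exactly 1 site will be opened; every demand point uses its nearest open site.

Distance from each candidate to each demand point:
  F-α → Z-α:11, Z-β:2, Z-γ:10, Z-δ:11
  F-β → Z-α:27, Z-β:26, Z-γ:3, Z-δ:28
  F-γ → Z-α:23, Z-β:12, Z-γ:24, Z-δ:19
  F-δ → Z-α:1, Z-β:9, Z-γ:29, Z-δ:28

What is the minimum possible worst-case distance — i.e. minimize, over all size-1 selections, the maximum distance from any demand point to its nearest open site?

11

Open {F-α}.
  Farthest demand point is Z-α at distance 11 (to F-α); all others are ≤ 11.
With {F-γ} the worst case is 24.
With {F-β} the worst case is 28.
No size-1 selection achieves below 11.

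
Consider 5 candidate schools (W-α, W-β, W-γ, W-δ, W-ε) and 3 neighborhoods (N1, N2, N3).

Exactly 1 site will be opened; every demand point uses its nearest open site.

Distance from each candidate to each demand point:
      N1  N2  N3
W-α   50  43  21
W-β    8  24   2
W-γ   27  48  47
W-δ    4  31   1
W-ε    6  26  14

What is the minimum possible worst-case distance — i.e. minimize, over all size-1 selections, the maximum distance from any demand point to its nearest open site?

Open {W-β}.
  Farthest demand point is N2 at distance 24 (to W-β); all others are ≤ 24.
With {W-ε} the worst case is 26.
With {W-δ} the worst case is 31.
No size-1 selection achieves below 24.

24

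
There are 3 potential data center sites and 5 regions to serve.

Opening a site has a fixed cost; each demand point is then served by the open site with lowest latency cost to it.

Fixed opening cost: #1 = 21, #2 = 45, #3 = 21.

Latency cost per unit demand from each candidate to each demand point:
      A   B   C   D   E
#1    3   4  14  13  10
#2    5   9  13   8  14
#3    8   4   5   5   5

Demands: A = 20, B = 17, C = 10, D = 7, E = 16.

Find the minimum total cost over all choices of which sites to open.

Open {#1, #3}: assign each demand point to its cheapest open site.
  A→#1 20×3=60, B→#1 17×4=68, C→#3 10×5=50, D→#3 7×5=35, E→#3 16×5=80
  latency cost 293, fixed 42 → total 335.
Compare {#1, #2, #3}: latency cost 293 + fixed 87 = 380.
Compare {#2, #3}: latency cost 333 + fixed 66 = 399.
Compare {#3}: latency cost 393 + fixed 21 = 414.
All other subsets cost ≥ 380. Minimum total cost: 335.

335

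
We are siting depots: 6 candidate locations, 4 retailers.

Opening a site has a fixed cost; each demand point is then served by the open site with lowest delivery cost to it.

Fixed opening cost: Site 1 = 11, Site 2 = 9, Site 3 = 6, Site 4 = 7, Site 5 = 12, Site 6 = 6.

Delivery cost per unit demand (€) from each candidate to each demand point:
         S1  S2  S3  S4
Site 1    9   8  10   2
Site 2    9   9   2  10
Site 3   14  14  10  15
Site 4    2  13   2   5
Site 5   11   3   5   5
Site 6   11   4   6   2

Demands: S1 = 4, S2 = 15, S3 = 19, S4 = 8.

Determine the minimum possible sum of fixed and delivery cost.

Open {Site 4, Site 5, Site 6}: assign each demand point to its cheapest open site.
  S1→Site 4 4×2=8, S2→Site 5 15×3=45, S3→Site 4 19×2=38, S4→Site 6 8×2=16
  delivery cost 107, fixed 25 → total 132.
Compare {Site 4, Site 6}: delivery cost 122 + fixed 13 = 135.
Compare {Site 1, Site 4, Site 5}: delivery cost 107 + fixed 30 = 137.
Compare {Site 3, Site 4, Site 5, Site 6}: delivery cost 107 + fixed 31 = 138.
All other subsets cost ≥ 135. Minimum total cost: 132.

132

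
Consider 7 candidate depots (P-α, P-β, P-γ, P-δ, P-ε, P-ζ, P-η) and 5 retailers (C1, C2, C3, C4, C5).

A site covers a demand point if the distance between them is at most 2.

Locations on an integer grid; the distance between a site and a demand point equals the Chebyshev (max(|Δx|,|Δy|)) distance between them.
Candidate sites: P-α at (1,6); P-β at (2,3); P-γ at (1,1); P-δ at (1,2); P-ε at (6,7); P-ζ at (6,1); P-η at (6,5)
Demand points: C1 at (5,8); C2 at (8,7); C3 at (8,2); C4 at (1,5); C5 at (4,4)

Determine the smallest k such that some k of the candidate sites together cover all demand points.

3

Coverage sets (demand points within 2 of each site):
  P-α: {C4}
  P-β: {C4, C5}
  P-γ: {}
  P-δ: {}
  P-ε: {C1, C2}
  P-ζ: {C3}
  P-η: {C2, C5}
No 2 sites suffice: every size-2 union leaves at least one demand point uncovered.
But {P-β, P-ε, P-ζ} covers everything, so the minimum is 3.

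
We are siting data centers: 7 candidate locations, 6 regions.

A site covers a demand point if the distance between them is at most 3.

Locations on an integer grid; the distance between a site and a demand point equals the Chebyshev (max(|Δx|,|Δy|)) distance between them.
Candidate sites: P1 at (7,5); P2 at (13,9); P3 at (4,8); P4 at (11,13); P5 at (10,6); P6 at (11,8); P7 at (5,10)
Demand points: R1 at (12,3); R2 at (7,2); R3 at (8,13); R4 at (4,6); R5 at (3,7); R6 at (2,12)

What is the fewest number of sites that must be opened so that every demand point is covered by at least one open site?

Coverage sets (demand points within 3 of each site):
  P1: {R2, R4}
  P2: {}
  P3: {R4, R5}
  P4: {R3}
  P5: {R1}
  P6: {}
  P7: {R3, R5, R6}
No 2 sites suffice: every size-2 union leaves at least one demand point uncovered.
But {P1, P5, P7} covers everything, so the minimum is 3.

3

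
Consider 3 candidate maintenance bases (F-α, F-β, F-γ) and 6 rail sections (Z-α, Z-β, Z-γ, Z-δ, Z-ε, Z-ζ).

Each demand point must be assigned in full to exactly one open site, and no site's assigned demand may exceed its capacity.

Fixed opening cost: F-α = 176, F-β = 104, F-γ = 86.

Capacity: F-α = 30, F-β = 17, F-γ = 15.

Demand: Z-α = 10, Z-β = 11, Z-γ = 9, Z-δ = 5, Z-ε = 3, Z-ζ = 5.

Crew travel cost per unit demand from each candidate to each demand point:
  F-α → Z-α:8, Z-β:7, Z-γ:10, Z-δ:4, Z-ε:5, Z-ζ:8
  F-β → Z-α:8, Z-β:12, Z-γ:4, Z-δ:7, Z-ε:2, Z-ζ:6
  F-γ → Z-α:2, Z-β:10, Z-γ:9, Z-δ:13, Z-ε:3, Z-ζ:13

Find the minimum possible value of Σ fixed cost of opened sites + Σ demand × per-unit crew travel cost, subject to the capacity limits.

Open {F-α, F-γ}; cheapest assignment that respects the capacities:
  F-α (cap 30, load 30): Z-β, Z-γ, Z-δ, Z-ζ — cost 11×7 + 9×10 + 5×4 + 5×8 = 227
  F-γ (cap 15, load 13): Z-α, Z-ε — cost 10×2 + 3×3 = 29
  Shipping 256, fixed 262 → total 518.
  Any other capacity-feasible assignment to {F-α, F-γ} ships for at least 256.
Compare {F-α, F-β}: its best feasible assignment gives total 529.
Compare {F-α, F-β, F-γ}: its best feasible assignment gives total 555.
Every other set of open sites that can feasibly serve all demand totals ≥ 529 even under its best assignment. Minimum: 518.

518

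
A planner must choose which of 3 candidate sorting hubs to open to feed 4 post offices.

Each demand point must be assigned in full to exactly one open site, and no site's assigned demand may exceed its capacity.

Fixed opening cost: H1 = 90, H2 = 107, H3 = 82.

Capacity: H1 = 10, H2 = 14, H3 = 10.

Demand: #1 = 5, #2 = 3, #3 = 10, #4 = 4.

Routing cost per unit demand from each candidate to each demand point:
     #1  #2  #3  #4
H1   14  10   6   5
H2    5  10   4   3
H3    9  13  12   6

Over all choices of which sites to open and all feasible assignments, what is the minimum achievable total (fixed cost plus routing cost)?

324

Open {H1, H2}; cheapest assignment that respects the capacities:
  H1 (cap 10, load 10): #3 — cost 10×6 = 60
  H2 (cap 14, load 12): #1, #2, #4 — cost 5×5 + 3×10 + 4×3 = 67
  Shipping 127, fixed 197 → total 324.
  Any other capacity-feasible assignment to {H1, H2} ships for at least 127.
Compare {H2, H3}: its best feasible assignment gives total 325.
Compare {H1, H2, H3}: its best feasible assignment gives total 406.
Every other set of open sites that can feasibly serve all demand totals ≥ 325 even under its best assignment. Minimum: 324.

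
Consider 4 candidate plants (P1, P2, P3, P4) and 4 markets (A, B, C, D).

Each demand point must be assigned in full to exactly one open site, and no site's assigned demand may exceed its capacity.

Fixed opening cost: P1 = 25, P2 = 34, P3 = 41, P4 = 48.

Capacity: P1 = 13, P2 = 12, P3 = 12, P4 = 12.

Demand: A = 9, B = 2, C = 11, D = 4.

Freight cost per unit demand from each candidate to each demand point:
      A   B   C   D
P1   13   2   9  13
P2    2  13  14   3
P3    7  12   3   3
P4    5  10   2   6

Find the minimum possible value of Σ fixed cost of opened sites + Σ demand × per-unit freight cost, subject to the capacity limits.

Open {P2, P3, P4}; cheapest assignment that respects the capacities:
  P2 (cap 12, load 9): A — cost 9×2 = 18
  P3 (cap 12, load 6): B, D — cost 2×12 + 4×3 = 36
  P4 (cap 12, load 11): C — cost 11×2 = 22
  Shipping 76, fixed 123 → total 199.
  Any other capacity-feasible assignment to {P2, P3, P4} ships for at least 76.
Compare {P1, P2, P4}: its best feasible assignment gives total 203.
Compare {P1, P2, P3, P4}: its best feasible assignment gives total 204.
Every other set of open sites that can feasibly serve all demand totals ≥ 203 even under its best assignment. Minimum: 199.

199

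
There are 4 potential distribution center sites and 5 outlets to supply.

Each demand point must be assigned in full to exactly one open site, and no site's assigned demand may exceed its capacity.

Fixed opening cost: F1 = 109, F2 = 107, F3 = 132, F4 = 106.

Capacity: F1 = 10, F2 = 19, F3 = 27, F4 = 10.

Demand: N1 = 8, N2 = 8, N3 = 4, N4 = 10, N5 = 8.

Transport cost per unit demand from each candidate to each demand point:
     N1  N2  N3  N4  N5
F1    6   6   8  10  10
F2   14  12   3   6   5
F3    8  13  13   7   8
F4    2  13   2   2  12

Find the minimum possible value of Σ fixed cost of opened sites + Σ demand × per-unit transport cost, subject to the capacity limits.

529

Open {F2, F3}; cheapest assignment that respects the capacities:
  F2 (cap 19, load 12): N3, N5 — cost 4×3 + 8×5 = 52
  F3 (cap 27, load 26): N1, N2, N4 — cost 8×8 + 8×13 + 10×7 = 238
  Shipping 290, fixed 239 → total 529.
  Any other capacity-feasible assignment to {F2, F3} ships for at least 290.
Compare {F1, F2, F3}: its best feasible assignment gives total 582.
Compare {F2, F3, F4}: its best feasible assignment gives total 585.
Every other set of open sites that can feasibly serve all demand totals ≥ 582 even under its best assignment. Minimum: 529.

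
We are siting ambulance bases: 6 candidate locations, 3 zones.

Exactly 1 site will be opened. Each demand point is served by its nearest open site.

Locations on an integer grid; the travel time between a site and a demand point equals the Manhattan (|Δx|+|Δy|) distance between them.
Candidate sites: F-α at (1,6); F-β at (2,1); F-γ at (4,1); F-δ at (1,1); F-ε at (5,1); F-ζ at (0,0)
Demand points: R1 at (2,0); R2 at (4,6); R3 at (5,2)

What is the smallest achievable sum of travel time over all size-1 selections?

Open {F-γ}.
  R1→F-γ 3, R2→F-γ 5, R3→F-γ 2  ⇒ total 10.
Compare {F-ε}: total 11.
Compare {F-β}: total 12.
No size-1 selection does better; minimum is 10.

10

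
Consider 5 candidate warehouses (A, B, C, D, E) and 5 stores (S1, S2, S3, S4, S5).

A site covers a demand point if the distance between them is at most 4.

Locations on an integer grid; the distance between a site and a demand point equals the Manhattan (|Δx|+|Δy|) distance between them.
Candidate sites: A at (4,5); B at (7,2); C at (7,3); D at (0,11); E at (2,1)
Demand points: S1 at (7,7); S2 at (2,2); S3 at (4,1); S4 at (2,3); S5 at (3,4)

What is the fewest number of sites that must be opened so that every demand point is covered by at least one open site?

2

Coverage sets (demand points within 4 of each site):
  A: {S3, S4, S5}
  B: {S3}
  C: {S1}
  D: {}
  E: {S2, S3, S4, S5}
No single site covers all 5 demand points.
But {C, E} covers everything, so the minimum is 2.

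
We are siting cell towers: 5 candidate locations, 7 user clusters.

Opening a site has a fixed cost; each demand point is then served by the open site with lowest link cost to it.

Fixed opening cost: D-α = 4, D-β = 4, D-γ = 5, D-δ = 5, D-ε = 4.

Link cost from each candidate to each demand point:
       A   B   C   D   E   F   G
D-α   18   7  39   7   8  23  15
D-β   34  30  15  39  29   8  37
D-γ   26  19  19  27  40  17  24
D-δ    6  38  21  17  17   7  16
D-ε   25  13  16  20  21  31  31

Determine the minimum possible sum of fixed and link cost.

78

Open {D-α, D-β, D-δ}: assign each demand point to its cheapest open site.
  A→D-δ 6, B→D-α 7, C→D-β 15, D→D-α 7, E→D-α 8, F→D-δ 7, G→D-α 15
  link cost 65, fixed 13 → total 78.
Compare {D-α, D-δ, D-ε}: link cost 66 + fixed 13 = 79.
Compare {D-α, D-δ}: link cost 71 + fixed 9 = 80.
Compare {D-α, D-β, D-δ, D-ε}: link cost 65 + fixed 17 = 82.
All other subsets cost ≥ 79. Minimum total cost: 78.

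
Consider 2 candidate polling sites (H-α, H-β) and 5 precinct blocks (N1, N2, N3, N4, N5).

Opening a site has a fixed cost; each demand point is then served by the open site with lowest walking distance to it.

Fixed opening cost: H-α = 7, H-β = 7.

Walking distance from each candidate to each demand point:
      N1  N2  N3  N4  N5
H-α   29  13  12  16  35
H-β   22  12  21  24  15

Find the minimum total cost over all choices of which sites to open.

Open {H-α, H-β}: assign each demand point to its cheapest open site.
  N1→H-β 22, N2→H-β 12, N3→H-α 12, N4→H-α 16, N5→H-β 15
  walking distance 77, fixed 14 → total 91.
Compare {H-β}: walking distance 94 + fixed 7 = 101.
Compare {H-α}: walking distance 105 + fixed 7 = 112.

91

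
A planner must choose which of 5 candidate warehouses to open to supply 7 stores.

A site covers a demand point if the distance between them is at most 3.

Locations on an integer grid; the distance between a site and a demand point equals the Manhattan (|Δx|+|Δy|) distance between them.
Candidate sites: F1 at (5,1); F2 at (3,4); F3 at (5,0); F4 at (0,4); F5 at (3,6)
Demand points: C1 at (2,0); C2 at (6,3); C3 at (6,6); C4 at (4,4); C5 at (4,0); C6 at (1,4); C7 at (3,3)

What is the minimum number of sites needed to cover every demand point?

4

Coverage sets (demand points within 3 of each site):
  F1: {C2, C5}
  F2: {C4, C6, C7}
  F3: {C1, C5}
  F4: {C6}
  F5: {C3, C4, C7}
No 3 sites suffice: every size-3 union leaves at least one demand point uncovered.
But {F1, F2, F3, F5} covers everything, so the minimum is 4.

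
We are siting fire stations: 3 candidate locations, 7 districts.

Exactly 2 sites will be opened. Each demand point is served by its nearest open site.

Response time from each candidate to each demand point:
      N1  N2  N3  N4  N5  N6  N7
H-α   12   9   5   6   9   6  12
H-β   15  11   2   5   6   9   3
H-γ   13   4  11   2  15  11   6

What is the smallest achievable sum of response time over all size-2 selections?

Open {H-β, H-γ}.
  N1→H-γ 13, N2→H-γ 4, N3→H-β 2, N4→H-γ 2, N5→H-β 6, N6→H-β 9, N7→H-β 3  ⇒ total 39.
Compare {H-α, H-β}: total 43.
Compare {H-α, H-γ}: total 44.

39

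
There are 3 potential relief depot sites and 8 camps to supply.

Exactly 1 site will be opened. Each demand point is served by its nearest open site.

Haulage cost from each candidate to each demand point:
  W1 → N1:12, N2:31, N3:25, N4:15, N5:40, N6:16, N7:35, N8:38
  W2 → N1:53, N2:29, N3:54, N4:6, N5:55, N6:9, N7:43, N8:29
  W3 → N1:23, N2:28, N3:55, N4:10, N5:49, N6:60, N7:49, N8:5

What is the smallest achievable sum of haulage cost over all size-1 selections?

Open {W1}.
  N1→W1 12, N2→W1 31, N3→W1 25, N4→W1 15, N5→W1 40, N6→W1 16, N7→W1 35, N8→W1 38  ⇒ total 212.
Compare {W2}: total 278.
Compare {W3}: total 279.

212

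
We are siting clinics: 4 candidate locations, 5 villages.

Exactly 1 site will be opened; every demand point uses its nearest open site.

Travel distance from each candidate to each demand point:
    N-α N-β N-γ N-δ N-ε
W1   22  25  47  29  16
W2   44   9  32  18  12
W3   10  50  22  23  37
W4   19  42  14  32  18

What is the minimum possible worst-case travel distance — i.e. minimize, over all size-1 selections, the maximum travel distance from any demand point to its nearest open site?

42

Open {W4}.
  Farthest demand point is N-β at travel distance 42 (to W4); all others are ≤ 42.
With {W2} the worst case is 44.
With {W1} the worst case is 47.
No size-1 selection achieves below 42.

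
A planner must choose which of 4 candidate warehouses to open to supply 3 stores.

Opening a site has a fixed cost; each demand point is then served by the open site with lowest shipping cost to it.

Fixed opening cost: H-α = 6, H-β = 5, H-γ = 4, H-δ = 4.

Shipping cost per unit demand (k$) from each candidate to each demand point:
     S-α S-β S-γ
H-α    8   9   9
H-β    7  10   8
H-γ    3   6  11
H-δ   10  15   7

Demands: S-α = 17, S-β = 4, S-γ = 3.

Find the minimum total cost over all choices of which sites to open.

104

Open {H-γ, H-δ}: assign each demand point to its cheapest open site.
  S-α→H-γ 17×3=51, S-β→H-γ 4×6=24, S-γ→H-δ 3×7=21
  shipping cost 96, fixed 8 → total 104.
Compare {H-β, H-γ}: shipping cost 99 + fixed 9 = 108.
Compare {H-β, H-γ, H-δ}: shipping cost 96 + fixed 13 = 109.
Compare {H-α, H-γ, H-δ}: shipping cost 96 + fixed 14 = 110.
All other subsets cost ≥ 108. Minimum total cost: 104.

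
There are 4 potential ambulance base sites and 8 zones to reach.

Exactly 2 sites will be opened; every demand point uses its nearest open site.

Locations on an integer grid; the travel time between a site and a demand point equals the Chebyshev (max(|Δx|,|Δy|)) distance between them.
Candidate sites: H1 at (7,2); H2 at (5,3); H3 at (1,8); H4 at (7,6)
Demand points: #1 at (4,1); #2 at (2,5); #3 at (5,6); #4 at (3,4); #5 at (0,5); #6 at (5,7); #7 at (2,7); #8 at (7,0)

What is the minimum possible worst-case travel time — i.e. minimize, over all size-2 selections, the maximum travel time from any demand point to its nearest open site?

4

Open {H1, H3}.
  Farthest demand point is #3 at travel time 4 (to H1); all others are ≤ 4.
With {H2, H3} the worst case is 4.
With {H1, H2} the worst case is 5.
No size-2 selection achieves below 4.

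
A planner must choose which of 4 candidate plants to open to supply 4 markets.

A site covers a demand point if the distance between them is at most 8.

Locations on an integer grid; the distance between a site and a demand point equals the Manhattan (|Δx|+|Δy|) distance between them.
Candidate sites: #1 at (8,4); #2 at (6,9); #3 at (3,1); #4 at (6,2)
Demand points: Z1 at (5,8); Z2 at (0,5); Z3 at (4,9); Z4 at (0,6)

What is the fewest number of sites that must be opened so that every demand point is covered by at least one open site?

Coverage sets (demand points within 8 of each site):
  #1: {Z1}
  #2: {Z1, Z3}
  #3: {Z2, Z4}
  #4: {Z1}
No single site covers all 4 demand points.
But {#2, #3} covers everything, so the minimum is 2.

2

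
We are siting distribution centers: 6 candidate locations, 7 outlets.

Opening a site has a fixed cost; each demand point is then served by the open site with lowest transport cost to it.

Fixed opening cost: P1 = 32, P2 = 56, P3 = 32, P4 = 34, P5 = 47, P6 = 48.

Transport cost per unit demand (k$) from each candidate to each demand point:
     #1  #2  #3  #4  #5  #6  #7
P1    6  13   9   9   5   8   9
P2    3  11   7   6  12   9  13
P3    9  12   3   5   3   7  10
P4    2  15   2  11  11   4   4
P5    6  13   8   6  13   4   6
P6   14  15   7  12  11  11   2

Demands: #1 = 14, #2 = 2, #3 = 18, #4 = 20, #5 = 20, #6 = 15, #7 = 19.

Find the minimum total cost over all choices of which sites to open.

450

Open {P3, P4}: assign each demand point to its cheapest open site.
  #1→P4 14×2=28, #2→P3 2×12=24, #3→P4 18×2=36, #4→P3 20×5=100, #5→P3 20×3=60, #6→P4 15×4=60, #7→P4 19×4=76
  transport cost 384, fixed 66 → total 450.
Compare {P3, P4, P6}: transport cost 346 + fixed 114 = 460.
Compare {P1, P3, P4}: transport cost 384 + fixed 98 = 482.
Compare {P1, P3, P4, P6}: transport cost 346 + fixed 146 = 492.
All other subsets cost ≥ 460. Minimum total cost: 450.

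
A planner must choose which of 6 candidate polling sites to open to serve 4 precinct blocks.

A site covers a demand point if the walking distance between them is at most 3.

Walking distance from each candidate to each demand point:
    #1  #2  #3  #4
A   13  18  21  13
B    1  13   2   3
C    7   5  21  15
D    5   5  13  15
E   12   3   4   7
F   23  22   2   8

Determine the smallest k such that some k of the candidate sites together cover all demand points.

Coverage sets (demand points within 3 of each site):
  A: {}
  B: {#1, #3, #4}
  C: {}
  D: {}
  E: {#2}
  F: {#3}
No single site covers all 4 demand points.
But {B, E} covers everything, so the minimum is 2.

2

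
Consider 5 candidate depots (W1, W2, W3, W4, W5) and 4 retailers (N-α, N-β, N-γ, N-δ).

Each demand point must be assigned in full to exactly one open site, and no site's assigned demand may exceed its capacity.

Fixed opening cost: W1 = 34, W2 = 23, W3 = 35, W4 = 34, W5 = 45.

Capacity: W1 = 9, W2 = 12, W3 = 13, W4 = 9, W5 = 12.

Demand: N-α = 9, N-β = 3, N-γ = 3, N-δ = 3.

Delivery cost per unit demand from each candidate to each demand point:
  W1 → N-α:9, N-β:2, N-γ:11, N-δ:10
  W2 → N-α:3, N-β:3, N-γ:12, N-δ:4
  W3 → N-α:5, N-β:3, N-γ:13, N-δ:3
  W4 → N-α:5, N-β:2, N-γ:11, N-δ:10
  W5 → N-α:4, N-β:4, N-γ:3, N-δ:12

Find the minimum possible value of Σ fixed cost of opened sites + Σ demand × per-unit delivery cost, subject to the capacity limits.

Open {W2, W5}; cheapest assignment that respects the capacities:
  W2 (cap 12, load 12): N-α, N-δ — cost 9×3 + 3×4 = 39
  W5 (cap 12, load 6): N-β, N-γ — cost 3×4 + 3×3 = 21
  Shipping 60, fixed 68 → total 128.
  Any other capacity-feasible assignment to {W2, W5} ships for at least 60.
Compare {W1, W2}: its best feasible assignment gives total 135.
Compare {W2, W4}: its best feasible assignment gives total 135.
Every other set of open sites that can feasibly serve all demand totals ≥ 135 even under its best assignment. Minimum: 128.

128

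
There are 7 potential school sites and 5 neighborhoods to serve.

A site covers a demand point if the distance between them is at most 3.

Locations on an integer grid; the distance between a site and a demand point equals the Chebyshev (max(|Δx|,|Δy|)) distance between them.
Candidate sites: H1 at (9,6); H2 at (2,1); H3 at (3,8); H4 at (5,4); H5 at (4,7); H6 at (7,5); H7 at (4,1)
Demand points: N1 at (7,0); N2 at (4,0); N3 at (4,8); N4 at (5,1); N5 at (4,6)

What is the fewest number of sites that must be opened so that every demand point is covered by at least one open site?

Coverage sets (demand points within 3 of each site):
  H1: {}
  H2: {N2, N4}
  H3: {N3, N5}
  H4: {N4, N5}
  H5: {N3, N5}
  H6: {N3, N5}
  H7: {N1, N2, N4}
No single site covers all 5 demand points.
But {H3, H7} covers everything, so the minimum is 2.

2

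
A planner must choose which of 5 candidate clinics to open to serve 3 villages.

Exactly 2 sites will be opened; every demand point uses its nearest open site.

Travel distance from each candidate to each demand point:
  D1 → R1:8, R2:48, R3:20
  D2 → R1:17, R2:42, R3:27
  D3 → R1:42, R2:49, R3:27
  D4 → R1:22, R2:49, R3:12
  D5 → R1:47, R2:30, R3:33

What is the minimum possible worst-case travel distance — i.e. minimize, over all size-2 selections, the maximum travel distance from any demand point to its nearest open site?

Open {D1, D5}.
  Farthest demand point is R2 at travel distance 30 (to D5); all others are ≤ 30.
With {D2, D5} the worst case is 30.
With {D4, D5} the worst case is 30.
No size-2 selection achieves below 30.

30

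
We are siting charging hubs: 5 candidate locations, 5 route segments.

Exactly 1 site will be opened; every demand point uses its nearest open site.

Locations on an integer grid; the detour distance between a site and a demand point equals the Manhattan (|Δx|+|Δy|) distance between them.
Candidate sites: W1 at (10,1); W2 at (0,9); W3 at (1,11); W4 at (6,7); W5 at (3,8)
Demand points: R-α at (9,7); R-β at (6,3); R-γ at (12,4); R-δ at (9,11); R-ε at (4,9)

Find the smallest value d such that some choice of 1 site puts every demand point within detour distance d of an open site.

9

Open {W4}.
  Farthest demand point is R-γ at detour distance 9 (to W4); all others are ≤ 9.
With {W5} the worst case is 13.
With {W1} the worst case is 14.
No size-1 selection achieves below 9.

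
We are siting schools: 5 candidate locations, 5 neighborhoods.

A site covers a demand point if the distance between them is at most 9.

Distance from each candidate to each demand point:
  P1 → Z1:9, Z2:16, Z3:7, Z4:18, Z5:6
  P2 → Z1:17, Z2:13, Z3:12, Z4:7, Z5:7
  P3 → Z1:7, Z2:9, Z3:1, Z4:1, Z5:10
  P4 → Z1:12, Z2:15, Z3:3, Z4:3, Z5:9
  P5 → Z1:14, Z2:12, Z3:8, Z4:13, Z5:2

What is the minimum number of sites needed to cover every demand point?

Coverage sets (demand points within 9 of each site):
  P1: {Z1, Z3, Z5}
  P2: {Z4, Z5}
  P3: {Z1, Z2, Z3, Z4}
  P4: {Z3, Z4, Z5}
  P5: {Z3, Z5}
No single site covers all 5 demand points.
But {P1, P3} covers everything, so the minimum is 2.

2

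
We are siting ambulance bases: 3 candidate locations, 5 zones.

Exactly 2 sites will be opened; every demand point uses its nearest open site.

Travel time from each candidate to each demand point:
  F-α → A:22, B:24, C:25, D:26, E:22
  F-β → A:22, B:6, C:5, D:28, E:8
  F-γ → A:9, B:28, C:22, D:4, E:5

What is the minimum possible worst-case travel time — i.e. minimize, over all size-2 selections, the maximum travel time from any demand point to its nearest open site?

Open {F-β, F-γ}.
  Farthest demand point is A at travel time 9 (to F-γ); all others are ≤ 9.
With {F-α, F-γ} the worst case is 24.
With {F-α, F-β} the worst case is 26.
No size-2 selection achieves below 9.

9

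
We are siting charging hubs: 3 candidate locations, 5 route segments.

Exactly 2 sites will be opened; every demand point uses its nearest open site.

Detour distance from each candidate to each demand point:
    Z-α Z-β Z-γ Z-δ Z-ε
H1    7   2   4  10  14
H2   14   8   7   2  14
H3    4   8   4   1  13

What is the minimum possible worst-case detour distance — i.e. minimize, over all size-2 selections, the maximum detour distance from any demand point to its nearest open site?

13

Open {H1, H3}.
  Farthest demand point is Z-ε at detour distance 13 (to H3); all others are ≤ 13.
With {H2, H3} the worst case is 13.
With {H1, H2} the worst case is 14.
No size-2 selection achieves below 13.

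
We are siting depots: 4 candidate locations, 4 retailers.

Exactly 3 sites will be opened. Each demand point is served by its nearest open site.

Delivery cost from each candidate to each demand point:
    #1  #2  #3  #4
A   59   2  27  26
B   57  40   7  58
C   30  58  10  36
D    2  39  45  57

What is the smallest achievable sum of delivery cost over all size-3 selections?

Open {A, B, D}.
  #1→D 2, #2→A 2, #3→B 7, #4→A 26  ⇒ total 37.
Compare {A, C, D}: total 40.
Compare {A, B, C}: total 65.
No size-3 selection does better; minimum is 37.

37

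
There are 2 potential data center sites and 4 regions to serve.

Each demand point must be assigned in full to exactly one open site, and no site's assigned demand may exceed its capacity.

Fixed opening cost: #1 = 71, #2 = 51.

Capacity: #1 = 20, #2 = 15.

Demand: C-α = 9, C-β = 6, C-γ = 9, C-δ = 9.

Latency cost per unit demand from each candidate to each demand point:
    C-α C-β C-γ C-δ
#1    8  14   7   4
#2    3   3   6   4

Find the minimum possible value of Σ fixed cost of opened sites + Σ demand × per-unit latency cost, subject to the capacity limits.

Open {#1, #2}; cheapest assignment that respects the capacities:
  #1 (cap 20, load 18): C-γ, C-δ — cost 9×7 + 9×4 = 99
  #2 (cap 15, load 15): C-α, C-β — cost 9×3 + 6×3 = 45
  Shipping 144, fixed 122 → total 266.
  Any other capacity-feasible assignment to {#1, #2} ships for at least 144.
Total demand is 33 and no other set of sites has combined capacity ≥ 33, so {#1, #2} is the only feasible choice of open sites. Minimum: 266.

266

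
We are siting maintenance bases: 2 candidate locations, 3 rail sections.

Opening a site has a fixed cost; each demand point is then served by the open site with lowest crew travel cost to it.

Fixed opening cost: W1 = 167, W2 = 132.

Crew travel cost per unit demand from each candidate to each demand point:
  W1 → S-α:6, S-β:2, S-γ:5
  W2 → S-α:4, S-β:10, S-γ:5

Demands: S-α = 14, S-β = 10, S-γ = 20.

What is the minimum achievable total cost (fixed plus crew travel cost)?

Open {W1}: assign each demand point to its cheapest open site.
  S-α→W1 14×6=84, S-β→W1 10×2=20, S-γ→W1 20×5=100
  crew travel cost 204, fixed 167 → total 371.
Compare {W2}: crew travel cost 256 + fixed 132 = 388.
Compare {W1, W2}: crew travel cost 176 + fixed 299 = 475.

371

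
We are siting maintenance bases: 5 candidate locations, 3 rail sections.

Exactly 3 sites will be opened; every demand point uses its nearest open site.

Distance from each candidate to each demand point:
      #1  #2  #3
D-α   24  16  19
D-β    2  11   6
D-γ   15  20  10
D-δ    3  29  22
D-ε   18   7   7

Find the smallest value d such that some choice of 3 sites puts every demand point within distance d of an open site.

Open {D-α, D-β, D-ε}.
  Farthest demand point is #2 at distance 7 (to D-ε); all others are ≤ 7.
With {D-α, D-δ, D-ε} the worst case is 7.
With {D-β, D-γ, D-ε} the worst case is 7.
No size-3 selection achieves below 7.

7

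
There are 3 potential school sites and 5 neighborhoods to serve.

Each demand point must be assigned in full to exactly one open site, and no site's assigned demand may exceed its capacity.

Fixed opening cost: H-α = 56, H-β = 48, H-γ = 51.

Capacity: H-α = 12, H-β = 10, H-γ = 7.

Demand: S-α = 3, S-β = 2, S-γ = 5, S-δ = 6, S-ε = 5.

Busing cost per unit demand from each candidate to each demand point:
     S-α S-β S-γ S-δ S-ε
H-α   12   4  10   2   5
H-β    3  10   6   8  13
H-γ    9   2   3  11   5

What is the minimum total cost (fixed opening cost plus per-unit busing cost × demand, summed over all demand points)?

Open {H-α, H-β}; cheapest assignment that respects the capacities:
  H-α (cap 12, load 11): S-δ, S-ε — cost 6×2 + 5×5 = 37
  H-β (cap 10, load 10): S-α, S-β, S-γ — cost 3×3 + 2×10 + 5×6 = 59
  Shipping 96, fixed 104 → total 200.
  Any other capacity-feasible assignment to {H-α, H-β} ships for at least 96.
Compare {H-α, H-β, H-γ}: its best feasible assignment gives total 220.
Every other set of open sites that can feasibly serve all demand totals ≥ 220 even under its best assignment. Minimum: 200.

200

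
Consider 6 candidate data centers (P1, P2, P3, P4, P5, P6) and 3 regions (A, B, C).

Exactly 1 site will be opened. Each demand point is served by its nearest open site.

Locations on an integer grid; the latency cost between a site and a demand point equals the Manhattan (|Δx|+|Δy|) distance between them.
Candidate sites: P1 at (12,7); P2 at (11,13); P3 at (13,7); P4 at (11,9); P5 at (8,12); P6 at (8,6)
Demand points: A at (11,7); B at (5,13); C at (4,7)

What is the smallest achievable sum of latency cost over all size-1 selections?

19

Open {P6}.
  A→P6 4, B→P6 10, C→P6 5  ⇒ total 19.
Compare {P4}: total 21.
Compare {P5}: total 21.
No size-1 selection does better; minimum is 19.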